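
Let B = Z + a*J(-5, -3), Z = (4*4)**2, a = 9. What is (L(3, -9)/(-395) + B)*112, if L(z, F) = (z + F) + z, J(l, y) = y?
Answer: 10131296/395 ≈ 25649.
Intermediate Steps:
Z = 256 (Z = 16**2 = 256)
L(z, F) = F + 2*z (L(z, F) = (F + z) + z = F + 2*z)
B = 229 (B = 256 + 9*(-3) = 256 - 27 = 229)
(L(3, -9)/(-395) + B)*112 = ((-9 + 2*3)/(-395) + 229)*112 = ((-9 + 6)*(-1/395) + 229)*112 = (-3*(-1/395) + 229)*112 = (3/395 + 229)*112 = (90458/395)*112 = 10131296/395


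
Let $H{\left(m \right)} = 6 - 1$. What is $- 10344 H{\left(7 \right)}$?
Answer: $-51720$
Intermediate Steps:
$H{\left(m \right)} = 5$
$- 10344 H{\left(7 \right)} = \left(-10344\right) 5 = -51720$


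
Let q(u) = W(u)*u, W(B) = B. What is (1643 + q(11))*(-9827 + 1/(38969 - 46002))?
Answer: -121915847088/7033 ≈ -1.7335e+7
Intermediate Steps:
q(u) = u² (q(u) = u*u = u²)
(1643 + q(11))*(-9827 + 1/(38969 - 46002)) = (1643 + 11²)*(-9827 + 1/(38969 - 46002)) = (1643 + 121)*(-9827 + 1/(-7033)) = 1764*(-9827 - 1/7033) = 1764*(-69113292/7033) = -121915847088/7033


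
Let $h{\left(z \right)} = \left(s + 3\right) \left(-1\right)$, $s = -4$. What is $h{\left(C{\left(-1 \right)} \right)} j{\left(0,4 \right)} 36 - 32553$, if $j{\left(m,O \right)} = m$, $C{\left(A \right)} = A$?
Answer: $-32553$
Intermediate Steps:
$h{\left(z \right)} = 1$ ($h{\left(z \right)} = \left(-4 + 3\right) \left(-1\right) = \left(-1\right) \left(-1\right) = 1$)
$h{\left(C{\left(-1 \right)} \right)} j{\left(0,4 \right)} 36 - 32553 = 1 \cdot 0 \cdot 36 - 32553 = 0 \cdot 36 - 32553 = 0 - 32553 = -32553$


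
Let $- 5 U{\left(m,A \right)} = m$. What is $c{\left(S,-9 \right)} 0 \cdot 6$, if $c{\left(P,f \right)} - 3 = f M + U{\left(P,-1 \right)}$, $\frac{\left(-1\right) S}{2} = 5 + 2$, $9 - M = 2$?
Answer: $0$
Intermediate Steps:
$U{\left(m,A \right)} = - \frac{m}{5}$
$M = 7$ ($M = 9 - 2 = 7$)
$S = -14$ ($S = - 2 \left(5 + 2\right) = \left(-2\right) 7 = -14$)
$c{\left(P,f \right)} = 3 + 7 f - \frac{P}{5}$ ($c{\left(P,f \right)} = 3 - \left(\frac{P}{5} - f 7\right) = 3 - \left(- 7 f + \frac{P}{5}\right) = 3 + 7 f - \frac{P}{5}$)
$c{\left(S,-9 \right)} 0 \cdot 6 = \left(3 + 7 \left(-9\right) - - \frac{14}{5}\right) 0 \cdot 6 = \left(3 - 63 + \frac{14}{5}\right) 0 = \left(- \frac{286}{5}\right) 0 = 0$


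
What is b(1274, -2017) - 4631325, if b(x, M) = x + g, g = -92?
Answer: -4630143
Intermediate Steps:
b(x, M) = -92 + x (b(x, M) = x - 92 = -92 + x)
b(1274, -2017) - 4631325 = (-92 + 1274) - 4631325 = 1182 - 4631325 = -4630143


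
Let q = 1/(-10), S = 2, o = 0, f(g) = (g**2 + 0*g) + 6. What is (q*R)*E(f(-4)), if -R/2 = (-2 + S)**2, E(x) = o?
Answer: 0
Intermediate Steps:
f(g) = 6 + g**2 (f(g) = (g**2 + 0) + 6 = g**2 + 6 = 6 + g**2)
E(x) = 0
R = 0 (R = -2*(-2 + 2)**2 = -2*0**2 = -2*0 = 0)
q = -1/10 ≈ -0.10000
(q*R)*E(f(-4)) = -1/10*0*0 = 0*0 = 0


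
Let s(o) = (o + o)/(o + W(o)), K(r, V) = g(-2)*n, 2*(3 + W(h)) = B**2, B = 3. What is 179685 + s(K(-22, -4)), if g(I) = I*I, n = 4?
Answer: 6289039/35 ≈ 1.7969e+5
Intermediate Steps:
g(I) = I**2
W(h) = 3/2 (W(h) = -3 + (1/2)*3**2 = -3 + (1/2)*9 = -3 + 9/2 = 3/2)
K(r, V) = 16 (K(r, V) = (-2)**2*4 = 4*4 = 16)
s(o) = 2*o/(3/2 + o) (s(o) = (o + o)/(o + 3/2) = (2*o)/(3/2 + o) = 2*o/(3/2 + o))
179685 + s(K(-22, -4)) = 179685 + 4*16/(3 + 2*16) = 179685 + 4*16/(3 + 32) = 179685 + 4*16/35 = 179685 + 4*16*(1/35) = 179685 + 64/35 = 6289039/35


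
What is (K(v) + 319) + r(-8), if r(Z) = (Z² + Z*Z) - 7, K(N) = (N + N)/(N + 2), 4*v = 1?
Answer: 3962/9 ≈ 440.22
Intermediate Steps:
v = ¼ (v = (¼)*1 = ¼ ≈ 0.25000)
K(N) = 2*N/(2 + N) (K(N) = (2*N)/(2 + N) = 2*N/(2 + N))
r(Z) = -7 + 2*Z² (r(Z) = (Z² + Z²) - 7 = 2*Z² - 7 = -7 + 2*Z²)
(K(v) + 319) + r(-8) = (2*(¼)/(2 + ¼) + 319) + (-7 + 2*(-8)²) = (2*(¼)/(9/4) + 319) + (-7 + 2*64) = (2*(¼)*(4/9) + 319) + (-7 + 128) = (2/9 + 319) + 121 = 2873/9 + 121 = 3962/9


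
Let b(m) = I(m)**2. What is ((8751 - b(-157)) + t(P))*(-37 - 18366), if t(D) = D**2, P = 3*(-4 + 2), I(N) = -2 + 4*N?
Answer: 7142443539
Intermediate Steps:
P = -6 (P = 3*(-2) = -6)
b(m) = (-2 + 4*m)**2
((8751 - b(-157)) + t(P))*(-37 - 18366) = ((8751 - 4*(-1 + 2*(-157))**2) + (-6)**2)*(-37 - 18366) = ((8751 - 4*(-1 - 314)**2) + 36)*(-18403) = ((8751 - 4*(-315)**2) + 36)*(-18403) = ((8751 - 4*99225) + 36)*(-18403) = ((8751 - 1*396900) + 36)*(-18403) = ((8751 - 396900) + 36)*(-18403) = (-388149 + 36)*(-18403) = -388113*(-18403) = 7142443539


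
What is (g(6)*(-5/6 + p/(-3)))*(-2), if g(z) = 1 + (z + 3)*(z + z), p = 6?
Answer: 1853/3 ≈ 617.67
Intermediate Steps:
g(z) = 1 + 2*z*(3 + z) (g(z) = 1 + (3 + z)*(2*z) = 1 + 2*z*(3 + z))
(g(6)*(-5/6 + p/(-3)))*(-2) = ((1 + 2*6² + 6*6)*(-5/6 + 6/(-3)))*(-2) = ((1 + 2*36 + 36)*(-5*⅙ + 6*(-⅓)))*(-2) = ((1 + 72 + 36)*(-⅚ - 2))*(-2) = (109*(-17/6))*(-2) = -1853/6*(-2) = 1853/3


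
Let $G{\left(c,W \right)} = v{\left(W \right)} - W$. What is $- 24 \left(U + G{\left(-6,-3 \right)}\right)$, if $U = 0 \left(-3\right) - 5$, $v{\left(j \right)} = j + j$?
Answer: $192$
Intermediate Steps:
$v{\left(j \right)} = 2 j$
$G{\left(c,W \right)} = W$ ($G{\left(c,W \right)} = 2 W - W = W$)
$U = -5$ ($U = 0 - 5 = -5$)
$- 24 \left(U + G{\left(-6,-3 \right)}\right) = - 24 \left(-5 - 3\right) = \left(-24\right) \left(-8\right) = 192$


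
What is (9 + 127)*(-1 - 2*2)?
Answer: -680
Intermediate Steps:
(9 + 127)*(-1 - 2*2) = 136*(-1 - 4) = 136*(-5) = -680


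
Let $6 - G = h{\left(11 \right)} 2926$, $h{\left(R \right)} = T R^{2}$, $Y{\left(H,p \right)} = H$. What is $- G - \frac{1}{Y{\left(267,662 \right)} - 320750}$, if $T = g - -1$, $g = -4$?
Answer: $- \frac{340399095551}{320483} \approx -1.0621 \cdot 10^{6}$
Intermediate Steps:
$T = -3$ ($T = -4 - -1 = -4 + 1 = -3$)
$h{\left(R \right)} = - 3 R^{2}$
$G = 1062144$ ($G = 6 - - 3 \cdot 11^{2} \cdot 2926 = 6 - \left(-3\right) 121 \cdot 2926 = 6 - \left(-363\right) 2926 = 6 - -1062138 = 6 + 1062138 = 1062144$)
$- G - \frac{1}{Y{\left(267,662 \right)} - 320750} = \left(-1\right) 1062144 - \frac{1}{267 - 320750} = -1062144 - \frac{1}{-320483} = -1062144 - - \frac{1}{320483} = -1062144 + \frac{1}{320483} = - \frac{340399095551}{320483}$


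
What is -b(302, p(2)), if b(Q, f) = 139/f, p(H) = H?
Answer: -139/2 ≈ -69.500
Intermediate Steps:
-b(302, p(2)) = -139/2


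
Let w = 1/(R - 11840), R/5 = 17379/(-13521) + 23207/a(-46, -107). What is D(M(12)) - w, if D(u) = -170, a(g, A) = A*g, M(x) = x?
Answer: -1938528928052/11403117015 ≈ -170.00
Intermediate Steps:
R = 16539305/964498 (R = 5*(17379/(-13521) + 23207/((-107*(-46)))) = 5*(17379*(-1/13521) + 23207/4922) = 5*(-5793/4507 + 23207*(1/4922)) = 5*(-5793/4507 + 1009/214) = 5*(3307861/964498) = 16539305/964498 ≈ 17.148)
w = -964498/11403117015 (w = 1/(16539305/964498 - 11840) = 1/(-11403117015/964498) = -964498/11403117015 ≈ -8.4582e-5)
D(M(12)) - w = -170 - 1*(-964498/11403117015) = -170 + 964498/11403117015 = -1938528928052/11403117015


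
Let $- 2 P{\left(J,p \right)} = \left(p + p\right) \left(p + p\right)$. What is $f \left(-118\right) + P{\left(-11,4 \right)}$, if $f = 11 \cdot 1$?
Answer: $-1330$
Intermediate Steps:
$f = 11$
$P{\left(J,p \right)} = - 2 p^{2}$ ($P{\left(J,p \right)} = - \frac{\left(p + p\right) \left(p + p\right)}{2} = - \frac{2 p 2 p}{2} = - \frac{4 p^{2}}{2} = - 2 p^{2}$)
$f \left(-118\right) + P{\left(-11,4 \right)} = 11 \left(-118\right) - 2 \cdot 4^{2} = -1298 - 32 = -1330$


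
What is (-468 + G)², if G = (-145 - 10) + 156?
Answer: 218089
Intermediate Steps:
G = 1 (G = -155 + 156 = 1)
(-468 + G)² = (-468 + 1)² = (-467)² = 218089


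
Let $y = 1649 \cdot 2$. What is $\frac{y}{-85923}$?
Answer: $- \frac{3298}{85923} \approx -0.038383$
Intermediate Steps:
$y = 3298$
$\frac{y}{-85923} = \frac{3298}{-85923} = 3298 \left(- \frac{1}{85923}\right) = - \frac{3298}{85923}$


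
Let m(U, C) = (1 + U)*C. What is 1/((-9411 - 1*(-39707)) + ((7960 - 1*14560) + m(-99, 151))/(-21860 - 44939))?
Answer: 66799/2023763902 ≈ 3.3007e-5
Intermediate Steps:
m(U, C) = C*(1 + U)
1/((-9411 - 1*(-39707)) + ((7960 - 1*14560) + m(-99, 151))/(-21860 - 44939)) = 1/((-9411 - 1*(-39707)) + ((7960 - 1*14560) + 151*(1 - 99))/(-21860 - 44939)) = 1/((-9411 + 39707) + ((7960 - 14560) + 151*(-98))/(-66799)) = 1/(30296 + (-6600 - 14798)*(-1/66799)) = 1/(30296 - 21398*(-1/66799)) = 1/(30296 + 21398/66799) = 1/(2023763902/66799) = 66799/2023763902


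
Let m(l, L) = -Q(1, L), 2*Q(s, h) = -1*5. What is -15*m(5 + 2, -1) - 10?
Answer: -95/2 ≈ -47.500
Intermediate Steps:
Q(s, h) = -5/2 (Q(s, h) = (-1*5)/2 = (½)*(-5) = -5/2)
m(l, L) = 5/2 (m(l, L) = -1*(-5/2) = 5/2)
-15*m(5 + 2, -1) - 10 = -15*5/2 - 10 = -75/2 - 10 = -95/2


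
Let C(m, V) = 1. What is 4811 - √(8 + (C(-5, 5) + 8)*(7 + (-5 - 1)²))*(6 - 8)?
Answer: 4811 + 2*√395 ≈ 4850.8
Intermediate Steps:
4811 - √(8 + (C(-5, 5) + 8)*(7 + (-5 - 1)²))*(6 - 8) = 4811 - √(8 + (1 + 8)*(7 + (-5 - 1)²))*(6 - 8) = 4811 - √(8 + 9*(7 + (-6)²))*(-2) = 4811 - √(8 + 9*(7 + 36))*(-2) = 4811 - √(8 + 9*43)*(-2) = 4811 - √(8 + 387)*(-2) = 4811 - √395*(-2) = 4811 - (-2)*√395 = 4811 + 2*√395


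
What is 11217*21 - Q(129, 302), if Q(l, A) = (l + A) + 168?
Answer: 234958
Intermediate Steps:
Q(l, A) = 168 + A + l (Q(l, A) = (A + l) + 168 = 168 + A + l)
11217*21 - Q(129, 302) = 11217*21 - (168 + 302 + 129) = 235557 - 1*599 = 235557 - 599 = 234958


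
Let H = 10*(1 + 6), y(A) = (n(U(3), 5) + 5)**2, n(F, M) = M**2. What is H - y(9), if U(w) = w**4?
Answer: -830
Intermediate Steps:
y(A) = 900 (y(A) = (5**2 + 5)**2 = (25 + 5)**2 = 30**2 = 900)
H = 70 (H = 10*7 = 70)
H - y(9) = 70 - 1*900 = 70 - 900 = -830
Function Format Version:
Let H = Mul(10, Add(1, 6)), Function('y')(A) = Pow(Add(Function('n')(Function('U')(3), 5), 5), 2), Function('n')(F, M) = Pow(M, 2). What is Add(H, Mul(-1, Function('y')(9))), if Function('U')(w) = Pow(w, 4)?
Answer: -830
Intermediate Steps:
Function('y')(A) = 900 (Function('y')(A) = Pow(Add(Pow(5, 2), 5), 2) = Pow(Add(25, 5), 2) = Pow(30, 2) = 900)
H = 70 (H = Mul(10, 7) = 70)
Add(H, Mul(-1, Function('y')(9))) = Add(70, Mul(-1, 900)) = Add(70, -900) = -830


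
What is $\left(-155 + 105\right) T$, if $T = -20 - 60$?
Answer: $4000$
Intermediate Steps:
$T = -80$ ($T = -20 - 60 = -80$)
$\left(-155 + 105\right) T = \left(-155 + 105\right) \left(-80\right) = \left(-50\right) \left(-80\right) = 4000$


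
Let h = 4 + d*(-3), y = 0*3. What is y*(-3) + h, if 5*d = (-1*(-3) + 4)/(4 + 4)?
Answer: 139/40 ≈ 3.4750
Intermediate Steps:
y = 0
d = 7/40 (d = ((-1*(-3) + 4)/(4 + 4))/5 = ((3 + 4)/8)/5 = (7*(⅛))/5 = (⅕)*(7/8) = 7/40 ≈ 0.17500)
h = 139/40 (h = 4 + (7/40)*(-3) = 4 - 21/40 = 139/40 ≈ 3.4750)
y*(-3) + h = 0*(-3) + 139/40 = 0 + 139/40 = 139/40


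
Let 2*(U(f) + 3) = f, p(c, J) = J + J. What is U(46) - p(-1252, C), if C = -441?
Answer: 902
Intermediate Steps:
p(c, J) = 2*J
U(f) = -3 + f/2
U(46) - p(-1252, C) = (-3 + (½)*46) - 2*(-441) = (-3 + 23) - 1*(-882) = 20 + 882 = 902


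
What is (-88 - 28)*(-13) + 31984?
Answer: 33492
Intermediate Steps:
(-88 - 28)*(-13) + 31984 = -116*(-13) + 31984 = 1508 + 31984 = 33492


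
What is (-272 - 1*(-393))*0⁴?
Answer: 0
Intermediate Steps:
(-272 - 1*(-393))*0⁴ = (-272 + 393)*0 = 121*0 = 0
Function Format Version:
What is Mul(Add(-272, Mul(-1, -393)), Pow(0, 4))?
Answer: 0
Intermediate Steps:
Mul(Add(-272, Mul(-1, -393)), Pow(0, 4)) = Mul(Add(-272, 393), 0) = Mul(121, 0) = 0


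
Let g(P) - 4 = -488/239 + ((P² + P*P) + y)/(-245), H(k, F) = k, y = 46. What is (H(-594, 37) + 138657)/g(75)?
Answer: -8084278965/2585084 ≈ -3127.3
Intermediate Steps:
g(P) = 103666/58555 - 2*P²/245 (g(P) = 4 + (-488/239 + ((P² + P*P) + 46)/(-245)) = 4 + (-488*1/239 + ((P² + P²) + 46)*(-1/245)) = 4 + (-488/239 + (2*P² + 46)*(-1/245)) = 4 + (-488/239 + (46 + 2*P²)*(-1/245)) = 4 + (-488/239 + (-46/245 - 2*P²/245)) = 4 + (-130554/58555 - 2*P²/245) = 103666/58555 - 2*P²/245)
(H(-594, 37) + 138657)/g(75) = (-594 + 138657)/(103666/58555 - 2/245*75²) = 138063/(103666/58555 - 2/245*5625) = 138063/(103666/58555 - 2250/49) = 138063/(-2585084/58555) = 138063*(-58555/2585084) = -8084278965/2585084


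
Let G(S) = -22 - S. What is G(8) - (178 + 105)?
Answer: -313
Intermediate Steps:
G(8) - (178 + 105) = (-22 - 1*8) - (178 + 105) = (-22 - 8) - 1*283 = -30 - 283 = -313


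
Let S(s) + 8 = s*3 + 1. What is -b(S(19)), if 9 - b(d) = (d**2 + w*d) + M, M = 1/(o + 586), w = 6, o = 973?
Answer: 4351170/1559 ≈ 2791.0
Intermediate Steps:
M = 1/1559 (M = 1/(973 + 586) = 1/1559 ≈ 0.00064144)
S(s) = -7 + 3*s (S(s) = -8 + (s*3 + 1) = -8 + (3*s + 1) = -8 + (1 + 3*s) = -7 + 3*s)
b(d) = 14030/1559 - d**2 - 6*d (b(d) = 9 - ((d**2 + 6*d) + 1/1559) = 9 - (1/1559 + d**2 + 6*d) = 9 + (-1/1559 - d**2 - 6*d) = 14030/1559 - d**2 - 6*d)
-b(S(19)) = -(14030/1559 - (-7 + 3*19)**2 - 6*(-7 + 3*19)) = -(14030/1559 - (-7 + 57)**2 - 6*(-7 + 57)) = -(14030/1559 - 1*50**2 - 6*50) = -(14030/1559 - 1*2500 - 300) = -(14030/1559 - 2500 - 300) = -1*(-4351170/1559) = 4351170/1559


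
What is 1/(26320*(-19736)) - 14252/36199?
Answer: -7403223099239/18803625572480 ≈ -0.39371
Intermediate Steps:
1/(26320*(-19736)) - 14252/36199 = (1/26320)*(-1/19736) - 14252*1/36199 = -1/519451520 - 14252/36199 = -7403223099239/18803625572480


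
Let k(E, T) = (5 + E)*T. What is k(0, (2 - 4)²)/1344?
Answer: 5/336 ≈ 0.014881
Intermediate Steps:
k(E, T) = T*(5 + E)
k(0, (2 - 4)²)/1344 = ((2 - 4)²*(5 + 0))/1344 = ((-2)²*5)*(1/1344) = (4*5)*(1/1344) = 20*(1/1344) = 5/336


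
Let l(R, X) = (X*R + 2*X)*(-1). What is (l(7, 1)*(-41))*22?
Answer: 8118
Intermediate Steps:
l(R, X) = -2*X - R*X (l(R, X) = (R*X + 2*X)*(-1) = (2*X + R*X)*(-1) = -2*X - R*X)
(l(7, 1)*(-41))*22 = (-1*1*(2 + 7)*(-41))*22 = (-1*1*9*(-41))*22 = -9*(-41)*22 = 369*22 = 8118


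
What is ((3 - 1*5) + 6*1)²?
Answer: 16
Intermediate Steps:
((3 - 1*5) + 6*1)² = ((3 - 5) + 6)² = (-2 + 6)² = 4² = 16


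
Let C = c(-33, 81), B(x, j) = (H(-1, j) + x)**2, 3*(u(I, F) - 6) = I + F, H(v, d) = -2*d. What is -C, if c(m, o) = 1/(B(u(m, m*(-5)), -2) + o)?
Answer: -1/2997 ≈ -0.00033367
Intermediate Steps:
u(I, F) = 6 + F/3 + I/3 (u(I, F) = 6 + (I + F)/3 = 6 + (F + I)/3 = 6 + (F/3 + I/3) = 6 + F/3 + I/3)
B(x, j) = (x - 2*j)**2 (B(x, j) = (-2*j + x)**2 = (x - 2*j)**2)
c(m, o) = 1/(o + (-10 + 4*m/3)**2) (c(m, o) = 1/((-(6 + (m*(-5))/3 + m/3) + 2*(-2))**2 + o) = 1/((-(6 + (-5*m)/3 + m/3) - 4)**2 + o) = 1/((-(6 - 5*m/3 + m/3) - 4)**2 + o) = 1/((-(6 - 4*m/3) - 4)**2 + o) = 1/(((-6 + 4*m/3) - 4)**2 + o) = 1/((-10 + 4*m/3)**2 + o) = 1/(o + (-10 + 4*m/3)**2))
C = 1/2997 (C = 9/(4*(15 - 2*(-33))**2 + 9*81) = 9/(4*(15 + 66)**2 + 729) = 9/(4*81**2 + 729) = 9/(4*6561 + 729) = 9/(26244 + 729) = 9/26973 = 9*(1/26973) = 1/2997 ≈ 0.00033367)
-C = -1*1/2997 = -1/2997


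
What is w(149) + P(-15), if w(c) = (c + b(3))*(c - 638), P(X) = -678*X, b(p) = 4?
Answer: -64647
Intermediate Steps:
w(c) = (-638 + c)*(4 + c) (w(c) = (c + 4)*(c - 638) = (4 + c)*(-638 + c) = (-638 + c)*(4 + c))
w(149) + P(-15) = (-2552 + 149**2 - 634*149) - 678*(-15) = (-2552 + 22201 - 94466) + 10170 = -74817 + 10170 = -64647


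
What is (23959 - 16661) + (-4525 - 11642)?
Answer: -8869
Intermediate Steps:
(23959 - 16661) + (-4525 - 11642) = 7298 - 16167 = -8869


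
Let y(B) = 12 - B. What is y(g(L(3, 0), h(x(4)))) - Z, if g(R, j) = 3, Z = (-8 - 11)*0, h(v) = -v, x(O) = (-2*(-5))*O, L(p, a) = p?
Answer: 9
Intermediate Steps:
x(O) = 10*O
Z = 0 (Z = -19*0 = 0)
y(g(L(3, 0), h(x(4)))) - Z = (12 - 1*3) - 1*0 = (12 - 3) + 0 = 9 + 0 = 9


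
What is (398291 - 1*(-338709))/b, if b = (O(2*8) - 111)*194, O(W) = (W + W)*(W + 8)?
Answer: 368500/63729 ≈ 5.7823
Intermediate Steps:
O(W) = 2*W*(8 + W) (O(W) = (2*W)*(8 + W) = 2*W*(8 + W))
b = 127458 (b = (2*(2*8)*(8 + 2*8) - 111)*194 = (2*16*(8 + 16) - 111)*194 = (2*16*24 - 111)*194 = (768 - 111)*194 = 657*194 = 127458)
(398291 - 1*(-338709))/b = (398291 - 1*(-338709))/127458 = (398291 + 338709)*(1/127458) = 737000*(1/127458) = 368500/63729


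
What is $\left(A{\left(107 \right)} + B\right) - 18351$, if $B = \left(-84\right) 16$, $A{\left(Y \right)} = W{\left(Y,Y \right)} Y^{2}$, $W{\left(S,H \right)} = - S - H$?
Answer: $-2469781$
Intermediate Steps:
$W{\left(S,H \right)} = - H - S$
$A{\left(Y \right)} = - 2 Y^{3}$ ($A{\left(Y \right)} = \left(- Y - Y\right) Y^{2} = - 2 Y Y^{2} = - 2 Y^{3}$)
$B = -1344$
$\left(A{\left(107 \right)} + B\right) - 18351 = \left(- 2 \cdot 107^{3} - 1344\right) - 18351 = \left(\left(-2\right) 1225043 - 1344\right) - 18351 = \left(-2450086 - 1344\right) - 18351 = -2451430 - 18351 = -2469781$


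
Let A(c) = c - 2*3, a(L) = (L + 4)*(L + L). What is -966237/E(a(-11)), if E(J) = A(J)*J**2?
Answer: -966237/3509968 ≈ -0.27528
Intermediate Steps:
a(L) = 2*L*(4 + L) (a(L) = (4 + L)*(2*L) = 2*L*(4 + L))
A(c) = -6 + c (A(c) = c - 6 = -6 + c)
E(J) = J**2*(-6 + J) (E(J) = (-6 + J)*J**2 = J**2*(-6 + J))
-966237/E(a(-11)) = -966237*1/(484*(-6 + 2*(-11)*(4 - 11))*(4 - 11)**2) = -966237*1/(23716*(-6 + 2*(-11)*(-7))) = -966237*1/(23716*(-6 + 154)) = -966237/(23716*148) = -966237/3509968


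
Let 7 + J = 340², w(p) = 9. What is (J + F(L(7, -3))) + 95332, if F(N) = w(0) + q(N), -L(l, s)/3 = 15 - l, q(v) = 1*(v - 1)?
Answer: 210909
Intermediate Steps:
q(v) = -1 + v (q(v) = 1*(-1 + v) = -1 + v)
J = 115593 (J = -7 + 340² = -7 + 115600 = 115593)
L(l, s) = -45 + 3*l (L(l, s) = -3*(15 - l) = -45 + 3*l)
F(N) = 8 + N (F(N) = 9 + (-1 + N) = 8 + N)
(J + F(L(7, -3))) + 95332 = (115593 + (8 + (-45 + 3*7))) + 95332 = (115593 + (8 + (-45 + 21))) + 95332 = (115593 + (8 - 24)) + 95332 = (115593 - 16) + 95332 = 115577 + 95332 = 210909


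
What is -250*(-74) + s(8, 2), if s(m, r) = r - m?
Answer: 18494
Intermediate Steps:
-250*(-74) + s(8, 2) = -250*(-74) + (2 - 1*8) = 18500 + (2 - 8) = 18500 - 6 = 18494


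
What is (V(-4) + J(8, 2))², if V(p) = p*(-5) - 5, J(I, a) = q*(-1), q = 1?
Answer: 196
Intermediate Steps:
J(I, a) = -1 (J(I, a) = 1*(-1) = -1)
V(p) = -5 - 5*p (V(p) = -5*p - 5 = -5 - 5*p)
(V(-4) + J(8, 2))² = ((-5 - 5*(-4)) - 1)² = ((-5 + 20) - 1)² = (15 - 1)² = 14² = 196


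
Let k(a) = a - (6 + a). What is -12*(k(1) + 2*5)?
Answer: -48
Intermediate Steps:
k(a) = -6 (k(a) = a + (-6 - a) = -6)
-12*(k(1) + 2*5) = -12*(-6 + 2*5) = -12*(-6 + 10) = -12*4 = -48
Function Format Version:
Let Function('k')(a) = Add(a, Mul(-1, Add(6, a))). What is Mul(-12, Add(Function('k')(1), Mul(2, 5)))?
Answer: -48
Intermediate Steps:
Function('k')(a) = -6 (Function('k')(a) = Add(a, Add(-6, Mul(-1, a))) = -6)
Mul(-12, Add(Function('k')(1), Mul(2, 5))) = Mul(-12, Add(-6, Mul(2, 5))) = Mul(-12, Add(-6, 10)) = Mul(-12, 4) = -48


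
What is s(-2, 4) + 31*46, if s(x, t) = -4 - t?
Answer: 1418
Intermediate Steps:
s(-2, 4) + 31*46 = (-4 - 1*4) + 31*46 = (-4 - 4) + 1426 = -8 + 1426 = 1418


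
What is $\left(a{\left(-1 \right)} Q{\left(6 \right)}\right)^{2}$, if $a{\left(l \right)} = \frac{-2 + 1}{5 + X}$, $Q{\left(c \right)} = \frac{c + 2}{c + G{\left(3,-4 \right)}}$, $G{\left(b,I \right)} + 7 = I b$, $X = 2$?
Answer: $\frac{64}{8281} \approx 0.0077285$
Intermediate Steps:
$G{\left(b,I \right)} = -7 + I b$
$Q{\left(c \right)} = \frac{2 + c}{-19 + c}$ ($Q{\left(c \right)} = \frac{c + 2}{c - 19} = \frac{2 + c}{c - 19} = \frac{2 + c}{-19 + c}$)
$a{\left(l \right)} = - \frac{1}{7}$ ($a{\left(l \right)} = \frac{-2 + 1}{5 + 2} = - \frac{1}{7}$)
$\left(a{\left(-1 \right)} Q{\left(6 \right)}\right)^{2} = \left(- \frac{\frac{1}{-19 + 6} \left(2 + 6\right)}{7}\right)^{2} = \left(- \frac{\frac{1}{-13} \cdot 8}{7}\right)^{2} = \left(- \frac{\left(- \frac{1}{13}\right) 8}{7}\right)^{2} = \left(\left(- \frac{1}{7}\right) \left(- \frac{8}{13}\right)\right)^{2} = \left(\frac{8}{91}\right)^{2} = \frac{64}{8281}$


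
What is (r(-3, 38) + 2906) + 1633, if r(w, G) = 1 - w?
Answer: 4543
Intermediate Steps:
(r(-3, 38) + 2906) + 1633 = ((1 - 1*(-3)) + 2906) + 1633 = ((1 + 3) + 2906) + 1633 = (4 + 2906) + 1633 = 2910 + 1633 = 4543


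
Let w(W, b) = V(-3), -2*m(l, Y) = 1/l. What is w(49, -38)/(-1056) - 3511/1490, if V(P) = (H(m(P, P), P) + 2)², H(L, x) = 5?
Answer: -1890313/786720 ≈ -2.4028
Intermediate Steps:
m(l, Y) = -1/(2*l)
V(P) = 49 (V(P) = (5 + 2)² = 7² = 49)
w(W, b) = 49
w(49, -38)/(-1056) - 3511/1490 = 49/(-1056) - 3511/1490 = 49*(-1/1056) - 3511*1/1490 = -49/1056 - 3511/1490 = -1890313/786720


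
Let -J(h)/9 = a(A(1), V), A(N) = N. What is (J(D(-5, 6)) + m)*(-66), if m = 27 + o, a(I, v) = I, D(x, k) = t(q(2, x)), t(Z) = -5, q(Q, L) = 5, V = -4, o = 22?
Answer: -2640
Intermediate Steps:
D(x, k) = -5
J(h) = -9 (J(h) = -9*1 = -9)
m = 49 (m = 27 + 22 = 49)
(J(D(-5, 6)) + m)*(-66) = (-9 + 49)*(-66) = 40*(-66) = -2640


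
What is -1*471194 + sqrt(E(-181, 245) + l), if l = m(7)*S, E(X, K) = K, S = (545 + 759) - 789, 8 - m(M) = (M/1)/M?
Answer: -471194 + 5*sqrt(154) ≈ -4.7113e+5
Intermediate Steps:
m(M) = 7 (m(M) = 8 - M/1/M = 8 - M*1/M = 8 - M/M = 8 - 1*1 = 8 - 1 = 7)
S = 515 (S = 1304 - 789 = 515)
l = 3605 (l = 7*515 = 3605)
-1*471194 + sqrt(E(-181, 245) + l) = -1*471194 + sqrt(245 + 3605) = -471194 + sqrt(3850) = -471194 + 5*sqrt(154)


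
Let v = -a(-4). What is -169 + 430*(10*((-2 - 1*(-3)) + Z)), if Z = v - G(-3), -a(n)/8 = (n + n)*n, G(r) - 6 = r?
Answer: 1092031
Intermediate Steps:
G(r) = 6 + r
a(n) = -16*n**2 (a(n) = -8*(n + n)*n = -8*2*n*n = -16*n**2)
v = 256 (v = -(-16)*(-4)**2 = -(-16)*16 = -1*(-256) = 256)
Z = 253 (Z = 256 - (6 - 3) = 256 - 1*3 = 256 - 3 = 253)
-169 + 430*(10*((-2 - 1*(-3)) + Z)) = -169 + 430*(10*((-2 - 1*(-3)) + 253)) = -169 + 430*(10*((-2 + 3) + 253)) = -169 + 430*(10*(1 + 253)) = -169 + 430*(10*254) = -169 + 430*2540 = -169 + 1092200 = 1092031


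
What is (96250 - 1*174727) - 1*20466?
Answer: -98943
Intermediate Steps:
(96250 - 1*174727) - 1*20466 = (96250 - 174727) - 20466 = -78477 - 20466 = -98943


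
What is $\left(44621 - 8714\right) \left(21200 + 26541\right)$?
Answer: $1714236087$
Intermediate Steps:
$\left(44621 - 8714\right) \left(21200 + 26541\right) = 35907 \cdot 47741 = 1714236087$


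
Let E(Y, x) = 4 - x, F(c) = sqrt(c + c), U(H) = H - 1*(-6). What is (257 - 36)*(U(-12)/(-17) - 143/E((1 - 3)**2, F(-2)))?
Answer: -31213/5 - 31603*I/10 ≈ -6242.6 - 3160.3*I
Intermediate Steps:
U(H) = 6 + H (U(H) = H + 6 = 6 + H)
F(c) = sqrt(2)*sqrt(c) (F(c) = sqrt(2*c) = sqrt(2)*sqrt(c))
(257 - 36)*(U(-12)/(-17) - 143/E((1 - 3)**2, F(-2))) = (257 - 36)*((6 - 12)/(-17) - 143/(4 - sqrt(2)*sqrt(-2))) = 221*(-6*(-1/17) - 143/(4 - sqrt(2)*I*sqrt(2))) = 221*(6/17 - 143/(4 - 2*I)) = 221*(6/17 - 143*(4 + 2*I)/20) = 78 - 31603*(4 + 2*I)/20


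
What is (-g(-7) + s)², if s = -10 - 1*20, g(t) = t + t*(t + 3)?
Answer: 2601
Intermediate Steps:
g(t) = t + t*(3 + t)
s = -30 (s = -10 - 20 = -30)
(-g(-7) + s)² = (-(-7)*(4 - 7) - 30)² = (-(-7)*(-3) - 30)² = (-1*21 - 30)² = (-21 - 30)² = (-51)² = 2601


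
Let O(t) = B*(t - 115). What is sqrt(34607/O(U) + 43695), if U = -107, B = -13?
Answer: sqrt(364035356022)/2886 ≈ 209.06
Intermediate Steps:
O(t) = 1495 - 13*t (O(t) = -13*(t - 115) = -13*(-115 + t) = 1495 - 13*t)
sqrt(34607/O(U) + 43695) = sqrt(34607/(1495 - 13*(-107)) + 43695) = sqrt(34607/(1495 + 1391) + 43695) = sqrt(34607/2886 + 43695) = sqrt(126138377/2886) = sqrt(364035356022)/2886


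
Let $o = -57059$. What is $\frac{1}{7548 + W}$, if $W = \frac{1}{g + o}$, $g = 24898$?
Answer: $\frac{32161}{242751227} \approx 0.00013249$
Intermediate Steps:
$W = - \frac{1}{32161}$ ($W = \frac{1}{24898 - 57059} = \frac{1}{-32161} = - \frac{1}{32161} \approx -3.1094 \cdot 10^{-5}$)
$\frac{1}{7548 + W} = \frac{1}{7548 - \frac{1}{32161}} = \frac{1}{\frac{242751227}{32161}} = \frac{32161}{242751227}$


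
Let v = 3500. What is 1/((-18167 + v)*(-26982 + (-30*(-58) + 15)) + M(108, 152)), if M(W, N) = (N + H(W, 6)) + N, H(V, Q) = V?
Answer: 1/370004821 ≈ 2.7027e-9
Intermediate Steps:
M(W, N) = W + 2*N (M(W, N) = (N + W) + N = W + 2*N)
1/((-18167 + v)*(-26982 + (-30*(-58) + 15)) + M(108, 152)) = 1/((-18167 + 3500)*(-26982 + (-30*(-58) + 15)) + (108 + 2*152)) = 1/(-14667*(-26982 + (1740 + 15)) + (108 + 304)) = 1/(-14667*(-26982 + 1755) + 412) = 1/(-14667*(-25227) + 412) = 1/(370004409 + 412) = 1/370004821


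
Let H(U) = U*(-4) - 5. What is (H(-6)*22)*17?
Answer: 7106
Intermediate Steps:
H(U) = -5 - 4*U (H(U) = -4*U - 5 = -5 - 4*U)
(H(-6)*22)*17 = ((-5 - 4*(-6))*22)*17 = ((-5 + 24)*22)*17 = (19*22)*17 = 418*17 = 7106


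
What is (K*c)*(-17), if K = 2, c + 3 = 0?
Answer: 102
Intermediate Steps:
c = -3 (c = -3 + 0 = -3)
(K*c)*(-17) = (2*(-3))*(-17) = -6*(-17) = 102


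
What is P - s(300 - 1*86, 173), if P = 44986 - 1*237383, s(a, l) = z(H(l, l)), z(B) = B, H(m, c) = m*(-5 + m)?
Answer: -221461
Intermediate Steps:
s(a, l) = l*(-5 + l)
P = -192397 (P = 44986 - 237383 = -192397)
P - s(300 - 1*86, 173) = -192397 - 173*(-5 + 173) = -192397 - 173*168 = -192397 - 1*29064 = -192397 - 29064 = -221461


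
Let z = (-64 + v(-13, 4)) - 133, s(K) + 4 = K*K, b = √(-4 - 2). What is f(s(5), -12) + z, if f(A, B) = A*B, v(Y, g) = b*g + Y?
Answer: -462 + 4*I*√6 ≈ -462.0 + 9.798*I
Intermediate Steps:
b = I*√6 (b = √(-6) = I*√6 ≈ 2.4495*I)
v(Y, g) = Y + I*g*√6 (v(Y, g) = (I*√6)*g + Y = I*g*√6 + Y = Y + I*g*√6)
s(K) = -4 + K² (s(K) = -4 + K*K = -4 + K²)
z = -210 + 4*I*√6 (z = (-64 + (-13 + I*4*√6)) - 133 = (-64 + (-13 + 4*I*√6)) - 133 = (-77 + 4*I*√6) - 133 = -210 + 4*I*√6 ≈ -210.0 + 9.798*I)
f(s(5), -12) + z = (-4 + 5²)*(-12) + (-210 + 4*I*√6) = (-4 + 25)*(-12) + (-210 + 4*I*√6) = 21*(-12) + (-210 + 4*I*√6) = -252 + (-210 + 4*I*√6) = -462 + 4*I*√6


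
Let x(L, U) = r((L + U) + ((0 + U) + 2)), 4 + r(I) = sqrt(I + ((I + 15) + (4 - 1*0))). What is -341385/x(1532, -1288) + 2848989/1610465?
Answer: 2205083122209/3351377665 + 341385*I*sqrt(2065)/2081 ≈ 657.96 + 7454.7*I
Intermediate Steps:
r(I) = -4 + sqrt(19 + 2*I) (r(I) = -4 + sqrt(I + ((I + 15) + (4 - 1*0))) = -4 + sqrt(I + ((15 + I) + (4 + 0))) = -4 + sqrt(I + ((15 + I) + 4)) = -4 + sqrt(I + (19 + I)) = -4 + sqrt(19 + 2*I))
x(L, U) = -4 + sqrt(23 + 2*L + 4*U) (x(L, U) = -4 + sqrt(19 + 2*((L + U) + ((0 + U) + 2))) = -4 + sqrt(19 + 2*((L + U) + (U + 2))) = -4 + sqrt(19 + 2*((L + U) + (2 + U))) = -4 + sqrt(19 + 2*(2 + L + 2*U)) = -4 + sqrt(19 + (4 + 2*L + 4*U)) = -4 + sqrt(23 + 2*L + 4*U))
-341385/x(1532, -1288) + 2848989/1610465 = -341385/(-4 + sqrt(23 + 2*1532 + 4*(-1288))) + 2848989/1610465 = -341385/(-4 + sqrt(23 + 3064 - 5152)) + 2848989*(1/1610465) = -341385/(-4 + sqrt(-2065)) + 2848989/1610465 = -341385/(-4 + I*sqrt(2065)) + 2848989/1610465 = 2848989/1610465 - 341385/(-4 + I*sqrt(2065))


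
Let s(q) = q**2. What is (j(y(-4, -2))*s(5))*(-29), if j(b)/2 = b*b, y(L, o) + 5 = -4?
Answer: -117450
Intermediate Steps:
y(L, o) = -9 (y(L, o) = -5 - 4 = -9)
j(b) = 2*b**2 (j(b) = 2*(b*b) = 2*b**2)
(j(y(-4, -2))*s(5))*(-29) = ((2*(-9)**2)*5**2)*(-29) = ((2*81)*25)*(-29) = (162*25)*(-29) = 4050*(-29) = -117450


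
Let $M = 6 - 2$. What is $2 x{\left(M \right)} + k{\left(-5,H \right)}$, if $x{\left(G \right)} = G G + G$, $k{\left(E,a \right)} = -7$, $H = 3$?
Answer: $33$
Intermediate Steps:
$M = 4$ ($M = 6 - 2 = 4$)
$x{\left(G \right)} = G + G^{2}$ ($x{\left(G \right)} = G^{2} + G = G + G^{2}$)
$2 x{\left(M \right)} + k{\left(-5,H \right)} = 2 \cdot 4 \left(1 + 4\right) - 7 = 2 \cdot 4 \cdot 5 - 7 = 2 \cdot 20 - 7 = 40 - 7 = 33$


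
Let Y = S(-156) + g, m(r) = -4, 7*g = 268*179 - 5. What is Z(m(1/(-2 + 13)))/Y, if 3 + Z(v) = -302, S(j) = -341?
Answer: -427/9116 ≈ -0.046841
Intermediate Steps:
g = 47967/7 (g = (268*179 - 5)/7 = (47972 - 5)/7 = (⅐)*47967 = 47967/7 ≈ 6852.4)
Z(v) = -305 (Z(v) = -3 - 302 = -305)
Y = 45580/7 (Y = -341 + 47967/7 = 45580/7 ≈ 6511.4)
Z(m(1/(-2 + 13)))/Y = -305/45580/7 = -305*7/45580 = -427/9116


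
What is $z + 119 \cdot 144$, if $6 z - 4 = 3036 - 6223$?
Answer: $\frac{33211}{2} \approx 16606.0$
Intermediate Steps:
$z = - \frac{1061}{2}$ ($z = \frac{2}{3} + \frac{3036 - 6223}{6} = \frac{2}{3} + \frac{1}{6} \left(-3187\right) = \frac{2}{3} - \frac{3187}{6} = - \frac{1061}{2} \approx -530.5$)
$z + 119 \cdot 144 = - \frac{1061}{2} + 119 \cdot 144 = - \frac{1061}{2} + 17136 = \frac{33211}{2}$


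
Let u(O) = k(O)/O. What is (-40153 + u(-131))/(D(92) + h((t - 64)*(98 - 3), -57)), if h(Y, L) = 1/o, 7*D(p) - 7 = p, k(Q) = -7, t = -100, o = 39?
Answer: -358997457/126677 ≈ -2834.0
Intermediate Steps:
D(p) = 1 + p/7
h(Y, L) = 1/39
u(O) = -7/O
(-40153 + u(-131))/(D(92) + h((t - 64)*(98 - 3), -57)) = (-40153 - 7/(-131))/((1 + (1/7)*92) + 1/39) = (-40153 - 7*(-1/131))/((1 + 92/7) + 1/39) = (-40153 + 7/131)/(99/7 + 1/39) = -5260036/(131*3868/273) = -5260036/131*273/3868 = -358997457/126677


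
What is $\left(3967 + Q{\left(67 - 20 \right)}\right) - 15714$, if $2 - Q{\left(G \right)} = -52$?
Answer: $-11693$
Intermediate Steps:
$Q{\left(G \right)} = 54$ ($Q{\left(G \right)} = 2 - -52 = 2 + 52 = 54$)
$\left(3967 + Q{\left(67 - 20 \right)}\right) - 15714 = \left(3967 + 54\right) - 15714 = 4021 - 15714 = -11693$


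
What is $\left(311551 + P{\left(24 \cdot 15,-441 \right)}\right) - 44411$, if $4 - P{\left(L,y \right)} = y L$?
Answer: $425904$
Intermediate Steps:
$P{\left(L,y \right)} = 4 - L y$ ($P{\left(L,y \right)} = 4 - y L = 4 - L y$)
$\left(311551 + P{\left(24 \cdot 15,-441 \right)}\right) - 44411 = \left(311551 - \left(-4 + 24 \cdot 15 \left(-441\right)\right)\right) - 44411 = \left(311551 - \left(-4 + 360 \left(-441\right)\right)\right) - 44411 = \left(311551 + \left(4 + 158760\right)\right) - 44411 = \left(311551 + 158764\right) - 44411 = 470315 - 44411 = 425904$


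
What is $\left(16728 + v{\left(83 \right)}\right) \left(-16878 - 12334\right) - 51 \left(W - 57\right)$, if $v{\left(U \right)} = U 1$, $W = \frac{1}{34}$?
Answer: $- \frac{982160053}{2} \approx -4.9108 \cdot 10^{8}$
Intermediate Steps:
$W = \frac{1}{34} \approx 0.029412$
$v{\left(U \right)} = U$
$\left(16728 + v{\left(83 \right)}\right) \left(-16878 - 12334\right) - 51 \left(W - 57\right) = \left(16728 + 83\right) \left(-16878 - 12334\right) - 51 \left(\frac{1}{34} - 57\right) = 16811 \left(-29212\right) - 51 \left(- \frac{1937}{34}\right) = -491082932 - - \frac{5811}{2} = -491082932 + \frac{5811}{2} = - \frac{982160053}{2}$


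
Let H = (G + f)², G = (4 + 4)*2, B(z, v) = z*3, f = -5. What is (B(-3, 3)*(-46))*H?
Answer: 50094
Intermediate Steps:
B(z, v) = 3*z
G = 16 (G = 8*2 = 16)
H = 121 (H = (16 - 5)² = 11² = 121)
(B(-3, 3)*(-46))*H = ((3*(-3))*(-46))*121 = -9*(-46)*121 = 414*121 = 50094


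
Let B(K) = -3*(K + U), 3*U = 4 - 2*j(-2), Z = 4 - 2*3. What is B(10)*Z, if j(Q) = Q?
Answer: 76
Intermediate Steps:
Z = -2 (Z = 4 - 6 = -2)
U = 8/3 (U = (4 - 2*(-2))/3 = (4 + 4)/3 = (⅓)*8 = 8/3 ≈ 2.6667)
B(K) = -8 - 3*K (B(K) = -3*(K + 8/3) = -3*(8/3 + K) = -8 - 3*K)
B(10)*Z = (-8 - 3*10)*(-2) = (-8 - 30)*(-2) = -38*(-2) = 76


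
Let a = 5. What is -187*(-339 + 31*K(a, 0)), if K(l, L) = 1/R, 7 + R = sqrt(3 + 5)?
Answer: 2639692/41 + 11594*sqrt(2)/41 ≈ 64783.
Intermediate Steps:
R = -7 + 2*sqrt(2) (R = -7 + sqrt(3 + 5) = -7 + sqrt(8) = -7 + 2*sqrt(2) ≈ -4.1716)
K(l, L) = 1/(-7 + 2*sqrt(2))
-187*(-339 + 31*K(a, 0)) = -187*(-339 + 31*(-7/41 - 2*sqrt(2)/41)) = -187*(-339 + (-217/41 - 62*sqrt(2)/41)) = -187*(-14116/41 - 62*sqrt(2)/41) = 2639692/41 + 11594*sqrt(2)/41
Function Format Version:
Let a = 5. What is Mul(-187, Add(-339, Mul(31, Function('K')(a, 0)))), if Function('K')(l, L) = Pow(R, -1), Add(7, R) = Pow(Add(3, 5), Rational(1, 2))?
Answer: Add(Rational(2639692, 41), Mul(Rational(11594, 41), Pow(2, Rational(1, 2)))) ≈ 64783.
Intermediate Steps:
R = Add(-7, Mul(2, Pow(2, Rational(1, 2)))) (R = Add(-7, Pow(Add(3, 5), Rational(1, 2))) = Add(-7, Pow(8, Rational(1, 2))) = Add(-7, Mul(2, Pow(2, Rational(1, 2)))) ≈ -4.1716)
Function('K')(l, L) = Pow(Add(-7, Mul(2, Pow(2, Rational(1, 2)))), -1)
Mul(-187, Add(-339, Mul(31, Function('K')(a, 0)))) = Mul(-187, Add(-339, Mul(31, Add(Rational(-7, 41), Mul(Rational(-2, 41), Pow(2, Rational(1, 2))))))) = Mul(-187, Add(-339, Add(Rational(-217, 41), Mul(Rational(-62, 41), Pow(2, Rational(1, 2)))))) = Mul(-187, Add(Rational(-14116, 41), Mul(Rational(-62, 41), Pow(2, Rational(1, 2))))) = Add(Rational(2639692, 41), Mul(Rational(11594, 41), Pow(2, Rational(1, 2))))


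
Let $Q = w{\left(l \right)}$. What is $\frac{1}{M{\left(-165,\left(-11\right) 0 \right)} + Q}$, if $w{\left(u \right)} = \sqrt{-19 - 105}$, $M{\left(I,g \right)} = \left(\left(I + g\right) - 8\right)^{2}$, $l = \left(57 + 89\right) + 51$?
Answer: $\frac{29929}{895745165} - \frac{2 i \sqrt{31}}{895745165} \approx 3.3412 \cdot 10^{-5} - 1.2432 \cdot 10^{-8} i$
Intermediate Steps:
$l = 197$ ($l = 146 + 51 = 197$)
$M{\left(I,g \right)} = \left(-8 + I + g\right)^{2}$
$w{\left(u \right)} = 2 i \sqrt{31}$ ($w{\left(u \right)} = \sqrt{-124} = 2 i \sqrt{31}$)
$Q = 2 i \sqrt{31} \approx 11.136 i$
$\frac{1}{M{\left(-165,\left(-11\right) 0 \right)} + Q} = \frac{1}{\left(-8 - 165 - 0\right)^{2} + 2 i \sqrt{31}} = \frac{1}{\left(-8 - 165 + 0\right)^{2} + 2 i \sqrt{31}} = \frac{1}{\left(-173\right)^{2} + 2 i \sqrt{31}} = \frac{1}{29929 + 2 i \sqrt{31}}$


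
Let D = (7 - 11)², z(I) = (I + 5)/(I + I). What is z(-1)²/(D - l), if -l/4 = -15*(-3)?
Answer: 1/49 ≈ 0.020408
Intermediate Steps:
z(I) = (5 + I)/(2*I) (z(I) = (5 + I)/((2*I)) = (5 + I)*(1/(2*I)) = (5 + I)/(2*I))
l = -180 (l = -(-60)*(-3) = -4*45 = -180)
D = 16 (D = (-4)² = 16)
z(-1)²/(D - l) = ((½)*(5 - 1)/(-1))²/(16 - 1*(-180)) = ((½)*(-1)*4)²/(16 + 180) = (-2)²/196 = 4*(1/196) = 1/49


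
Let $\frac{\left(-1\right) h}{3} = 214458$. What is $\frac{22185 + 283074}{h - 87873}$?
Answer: $- \frac{101753}{243749} \approx -0.41745$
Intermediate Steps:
$h = -643374$ ($h = \left(-3\right) 214458 = -643374$)
$\frac{22185 + 283074}{h - 87873} = \frac{22185 + 283074}{-643374 - 87873} = \frac{305259}{-731247} = 305259 \left(- \frac{1}{731247}\right) = - \frac{101753}{243749}$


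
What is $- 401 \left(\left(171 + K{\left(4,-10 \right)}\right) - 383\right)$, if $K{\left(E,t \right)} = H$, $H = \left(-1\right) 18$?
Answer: $92230$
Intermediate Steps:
$H = -18$
$K{\left(E,t \right)} = -18$
$- 401 \left(\left(171 + K{\left(4,-10 \right)}\right) - 383\right) = - 401 \left(\left(171 - 18\right) - 383\right) = - 401 \left(153 - 383\right) = \left(-401\right) \left(-230\right) = 92230$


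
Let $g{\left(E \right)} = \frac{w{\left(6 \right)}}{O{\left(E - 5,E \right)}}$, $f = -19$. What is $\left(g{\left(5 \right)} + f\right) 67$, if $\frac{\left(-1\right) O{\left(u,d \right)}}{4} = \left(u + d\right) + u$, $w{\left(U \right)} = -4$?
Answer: $- \frac{6298}{5} \approx -1259.6$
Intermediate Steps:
$O{\left(u,d \right)} = - 8 u - 4 d$ ($O{\left(u,d \right)} = - 4 \left(\left(u + d\right) + u\right) = - 4 \left(\left(d + u\right) + u\right) = - 4 \left(d + 2 u\right) = - 8 u - 4 d$)
$g{\left(E \right)} = - \frac{4}{40 - 12 E}$ ($g{\left(E \right)} = - \frac{4}{- 8 \left(E - 5\right) - 4 E} = - \frac{4}{- 8 \left(-5 + E\right) - 4 E} = - \frac{4}{\left(40 - 8 E\right) - 4 E} = - \frac{4}{40 - 12 E}$)
$\left(g{\left(5 \right)} + f\right) 67 = \left(\frac{1}{-10 + 3 \cdot 5} - 19\right) 67 = \left(\frac{1}{-10 + 15} - 19\right) 67 = \left(\frac{1}{5} - 19\right) 67 = \left(- \frac{94}{5}\right) 67 = - \frac{6298}{5}$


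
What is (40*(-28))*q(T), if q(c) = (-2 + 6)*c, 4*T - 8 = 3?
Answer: -12320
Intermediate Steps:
T = 11/4 (T = 2 + (¼)*3 = 2 + ¾ = 11/4 ≈ 2.7500)
q(c) = 4*c
(40*(-28))*q(T) = (40*(-28))*(4*(11/4)) = -1120*11 = -12320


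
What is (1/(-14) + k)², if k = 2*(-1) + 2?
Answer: 1/196 ≈ 0.0051020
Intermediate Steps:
k = 0 (k = -2 + 2 = 0)
(1/(-14) + k)² = (1/(-14) + 0)² = (-1/14 + 0)² = (-1/14)² = 1/196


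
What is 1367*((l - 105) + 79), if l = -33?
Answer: -80653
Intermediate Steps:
1367*((l - 105) + 79) = 1367*((-33 - 105) + 79) = 1367*(-138 + 79) = 1367*(-59) = -80653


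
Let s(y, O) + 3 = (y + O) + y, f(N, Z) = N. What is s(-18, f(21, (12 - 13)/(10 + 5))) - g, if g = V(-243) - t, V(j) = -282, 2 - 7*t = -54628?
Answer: 56478/7 ≈ 8068.3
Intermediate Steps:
t = 54630/7 (t = 2/7 - ⅐*(-54628) = 2/7 + 7804 = 54630/7 ≈ 7804.3)
s(y, O) = -3 + O + 2*y (s(y, O) = -3 + ((y + O) + y) = -3 + ((O + y) + y) = -3 + (O + 2*y) = -3 + O + 2*y)
g = -56604/7 (g = -282 - 1*54630/7 = -282 - 54630/7 = -56604/7 ≈ -8086.3)
s(-18, f(21, (12 - 13)/(10 + 5))) - g = (-3 + 21 + 2*(-18)) - 1*(-56604/7) = (-3 + 21 - 36) + 56604/7 = -18 + 56604/7 = 56478/7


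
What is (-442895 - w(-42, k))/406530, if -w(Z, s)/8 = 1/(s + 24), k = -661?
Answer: -282124123/258959610 ≈ -1.0895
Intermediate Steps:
w(Z, s) = -8/(24 + s) (w(Z, s) = -8/(s + 24) = -8/(24 + s))
(-442895 - w(-42, k))/406530 = (-442895 - (-8)/(24 - 661))/406530 = (-442895 - (-8)/(-637))*(1/406530) = (-442895 - (-8)*(-1)/637)*(1/406530) = (-442895 - 1*8/637)*(1/406530) = (-442895 - 8/637)*(1/406530) = -282124123/637*1/406530 = -282124123/258959610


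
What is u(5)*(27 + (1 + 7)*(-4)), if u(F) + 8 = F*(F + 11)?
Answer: -360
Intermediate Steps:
u(F) = -8 + F*(11 + F) (u(F) = -8 + F*(F + 11) = -8 + F*(11 + F))
u(5)*(27 + (1 + 7)*(-4)) = (-8 + 5**2 + 11*5)*(27 + (1 + 7)*(-4)) = (-8 + 25 + 55)*(27 + 8*(-4)) = 72*(27 - 32) = 72*(-5) = -360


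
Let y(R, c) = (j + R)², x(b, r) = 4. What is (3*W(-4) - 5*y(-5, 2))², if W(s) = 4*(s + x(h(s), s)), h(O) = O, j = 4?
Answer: 25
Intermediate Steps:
y(R, c) = (4 + R)²
W(s) = 16 + 4*s (W(s) = 4*(s + 4) = 4*(4 + s) = 16 + 4*s)
(3*W(-4) - 5*y(-5, 2))² = (3*(16 + 4*(-4)) - 5*(4 - 5)²)² = (3*(16 - 16) - 5*(-1)²)² = (3*0 - 5*1)² = (0 - 5)² = (-5)² = 25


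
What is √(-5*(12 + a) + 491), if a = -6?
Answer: √461 ≈ 21.471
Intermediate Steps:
√(-5*(12 + a) + 491) = √(-5*(12 - 6) + 491) = √(-5*6 + 491) = √(-30 + 491) = √461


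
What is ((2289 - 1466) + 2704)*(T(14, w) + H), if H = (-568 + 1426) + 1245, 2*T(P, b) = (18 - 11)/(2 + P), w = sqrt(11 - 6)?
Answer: 237377681/32 ≈ 7.4181e+6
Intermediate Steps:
w = sqrt(5) ≈ 2.2361
T(P, b) = 7/(2*(2 + P)) (T(P, b) = ((18 - 11)/(2 + P))/2 = (7/(2 + P))/2 = 7/(2*(2 + P)))
H = 2103 (H = 858 + 1245 = 2103)
((2289 - 1466) + 2704)*(T(14, w) + H) = ((2289 - 1466) + 2704)*(7/(2*(2 + 14)) + 2103) = (823 + 2704)*((7/2)/16 + 2103) = 3527*((7/2)*(1/16) + 2103) = 3527*(7/32 + 2103) = 3527*(67303/32) = 237377681/32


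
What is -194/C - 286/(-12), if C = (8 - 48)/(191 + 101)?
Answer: 43201/30 ≈ 1440.0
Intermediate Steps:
C = -10/73 (C = -40/292 = -40*1/292 = -10/73 ≈ -0.13699)
-194/C - 286/(-12) = -194/(-10/73) - 286/(-12) = -194*(-73/10) - 286*(-1/12) = 7081/5 + 143/6 = 43201/30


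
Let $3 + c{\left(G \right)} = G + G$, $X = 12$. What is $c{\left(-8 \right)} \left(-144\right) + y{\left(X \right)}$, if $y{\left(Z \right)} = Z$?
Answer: $2748$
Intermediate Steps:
$c{\left(G \right)} = -3 + 2 G$ ($c{\left(G \right)} = -3 + \left(G + G\right) = -3 + 2 G$)
$c{\left(-8 \right)} \left(-144\right) + y{\left(X \right)} = \left(-3 + 2 \left(-8\right)\right) \left(-144\right) + 12 = \left(-3 - 16\right) \left(-144\right) + 12 = \left(-19\right) \left(-144\right) + 12 = 2736 + 12 = 2748$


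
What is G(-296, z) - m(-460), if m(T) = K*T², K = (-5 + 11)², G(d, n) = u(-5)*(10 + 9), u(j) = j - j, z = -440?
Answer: -7617600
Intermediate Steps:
u(j) = 0
G(d, n) = 0 (G(d, n) = 0*(10 + 9) = 0*19 = 0)
K = 36 (K = 6² = 36)
m(T) = 36*T²
G(-296, z) - m(-460) = 0 - 36*(-460)² = 0 - 36*211600 = 0 - 1*7617600 = 0 - 7617600 = -7617600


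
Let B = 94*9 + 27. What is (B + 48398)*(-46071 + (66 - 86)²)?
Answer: -2250255841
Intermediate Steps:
B = 873 (B = 846 + 27 = 873)
(B + 48398)*(-46071 + (66 - 86)²) = (873 + 48398)*(-46071 + (66 - 86)²) = 49271*(-46071 + (-20)²) = 49271*(-46071 + 400) = 49271*(-45671) = -2250255841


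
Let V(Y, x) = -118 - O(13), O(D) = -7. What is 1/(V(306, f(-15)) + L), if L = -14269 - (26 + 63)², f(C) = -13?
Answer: -1/22301 ≈ -4.4841e-5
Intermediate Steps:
V(Y, x) = -111 (V(Y, x) = -118 - 1*(-7) = -118 + 7 = -111)
L = -22190 (L = -14269 - 1*89² = -14269 - 1*7921 = -14269 - 7921 = -22190)
1/(V(306, f(-15)) + L) = 1/(-111 - 22190) = 1/(-22301) = -1/22301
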